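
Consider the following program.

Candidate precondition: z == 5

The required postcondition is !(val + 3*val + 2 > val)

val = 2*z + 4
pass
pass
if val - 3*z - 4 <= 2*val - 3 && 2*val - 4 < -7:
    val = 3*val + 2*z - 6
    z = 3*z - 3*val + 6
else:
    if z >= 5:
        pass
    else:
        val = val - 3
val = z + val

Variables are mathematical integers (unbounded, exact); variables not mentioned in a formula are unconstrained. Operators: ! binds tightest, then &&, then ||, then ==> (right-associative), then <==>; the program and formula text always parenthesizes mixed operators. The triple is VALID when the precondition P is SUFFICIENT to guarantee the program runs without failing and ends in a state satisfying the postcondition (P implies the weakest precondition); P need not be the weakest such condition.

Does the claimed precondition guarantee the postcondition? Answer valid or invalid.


Working backward. After the program, the postcondition !(val + 3*val + 2 > val) must hold; in canonical form it is !(3*val > -2).
Before val := z + val: !(3*val + 3*z > -2)
Then branch requires !(18*val + 3*z < 56); else branch requires (z >= 5 ==> (!(3*val + 3*z > -2))) && ((!(z >= 5)) ==> (!(3*val + 3*z > 7))).
Before the if: ((val + 3*z >= -1 && 2*val < -3) ==> (!(18*val + 3*z < 56))) && ((!(val + 3*z >= -1 && 2*val < -3)) ==> ((z >= 5 ==> (!(3*val + 3*z > -2))) && ((!(z >= 5)) ==> (!(3*val + 3*z > 7)))))
Before skip: ((val + 3*z >= -1 && 2*val < -3) ==> (!(18*val + 3*z < 56))) && ((!(val + 3*z >= -1 && 2*val < -3)) ==> ((z >= 5 ==> (!(3*val + 3*z > -2))) && ((!(z >= 5)) ==> (!(3*val + 3*z > 7)))))
Before skip: ((val + 3*z >= -1 && 2*val < -3) ==> (!(18*val + 3*z < 56))) && ((!(val + 3*z >= -1 && 2*val < -3)) ==> ((z >= 5 ==> (!(3*val + 3*z > -2))) && ((!(z >= 5)) ==> (!(3*val + 3*z > 7)))))
Before val := 2*z + 4: ((5*z >= -5 && 4*z < -11) ==> (!(39*z < -16))) && ((!(5*z >= -5 && 4*z < -11)) ==> ((z >= 5 ==> (!(9*z > -14))) && ((!(z >= 5)) ==> (!(9*z > -5)))))
The weakest precondition is ((5*z >= -5 && 4*z < -11) ==> (!(39*z < -16))) && ((!(5*z >= -5 && 4*z < -11)) ==> ((z >= 5 ==> (!(9*z > -14))) && ((!(z >= 5)) ==> (!(9*z > -5))))).
Check whether z == 5 implies it.
Countermodel: at the initial state z = 5, the precondition holds but the weakest precondition fails.
Answer: invalid


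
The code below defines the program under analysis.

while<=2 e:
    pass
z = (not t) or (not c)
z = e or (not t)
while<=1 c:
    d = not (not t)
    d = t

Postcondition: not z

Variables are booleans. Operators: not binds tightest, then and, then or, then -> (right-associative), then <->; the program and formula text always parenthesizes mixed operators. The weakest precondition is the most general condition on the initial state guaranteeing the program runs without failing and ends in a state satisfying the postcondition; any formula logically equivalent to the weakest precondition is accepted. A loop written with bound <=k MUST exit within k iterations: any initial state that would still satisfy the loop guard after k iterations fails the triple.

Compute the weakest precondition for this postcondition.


Working backward. After the program, not z must hold.
Before the loop (bound <=1), unroll the exhaustion recursion (WP_0 = exit-now case; WP_j = one more guarded iteration, up to j = 1):
  WP_0: (not c) and (not z)
  WP_1: (c -> ((not c) and (not z))) and ((not c) -> (not z))
So before the loop: (c -> ((not c) and (not z))) and ((not c) -> (not z))
Before z := e or (not t): (c -> ((not c) and (not (e or (not t))))) and ((not c) -> (not (e or (not t))))
Before z := (not t) or (not c): (c -> ((not c) and (not (e or (not t))))) and ((not c) -> (not (e or (not t))))
Before the loop (bound <=2), unroll the exhaustion recursion (WP_0 = exit-now case; WP_j = one more guarded iteration, up to j = 2):
  WP_0: (not e) and (c -> ((not c) and (not (e or (not t))))) and ((not c) -> (not (e or (not t))))
  WP_1: (e -> ((not e) and (c -> ((not c) and (not (e or (not t))))) and ((not c) -> (not (e or (not t)))))) and ((not e) -> ((c -> ((not c) and (not (e or (not t))))) and ((not c) -> (not (e or (not t))))))
  WP_2: (e -> ((e -> ((not e) and (c -> ((not c) and (not (e or (not t))))) and ((not c) -> (not (e or (not t)))))) and ((not e) -> ((c -> ((not c) and (not (e or (not t))))) and ((not c) -> (not (e or (not t)))))))) and ((not e) -> ((c -> ((not c) and (not (e or (not t))))) and ((not c) -> (not (e or (not t))))))
So before the loop: (e -> ((e -> ((not e) and (c -> ((not c) and (not (e or (not t))))) and ((not c) -> (not (e or (not t)))))) and ((not e) -> ((c -> ((not c) and (not (e or (not t))))) and ((not c) -> (not (e or (not t)))))))) and ((not e) -> ((c -> ((not c) and (not (e or (not t))))) and ((not c) -> (not (e or (not t))))))
Answer: WP = (e -> ((e -> ((not e) and (c -> ((not c) and (not (e or (not t))))) and ((not c) -> (not (e or (not t)))))) and ((not e) -> ((c -> ((not c) and (not (e or (not t))))) and ((not c) -> (not (e or (not t)))))))) and ((not e) -> ((c -> ((not c) and (not (e or (not t))))) and ((not c) -> (not (e or (not t))))))


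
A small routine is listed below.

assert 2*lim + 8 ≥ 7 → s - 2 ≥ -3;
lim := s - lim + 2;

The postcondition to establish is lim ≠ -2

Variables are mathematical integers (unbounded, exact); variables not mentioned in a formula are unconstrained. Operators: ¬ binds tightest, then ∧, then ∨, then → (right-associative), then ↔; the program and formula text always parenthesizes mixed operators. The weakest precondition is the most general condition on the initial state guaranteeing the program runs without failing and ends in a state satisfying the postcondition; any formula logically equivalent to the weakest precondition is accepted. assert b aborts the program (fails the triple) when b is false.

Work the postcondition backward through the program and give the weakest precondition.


Working backward. After the program, lim ≠ -2 must hold.
Before lim := s - lim + 2: s ≠ lim - 4
Before assert 2*lim + 8 ≥ 7 → s - 2 ≥ -3: (2*lim ≥ -1 → s ≥ -1) ∧ s ≠ lim - 4
Answer: WP = (2*lim ≥ -1 → s ≥ -1) ∧ s ≠ lim - 4


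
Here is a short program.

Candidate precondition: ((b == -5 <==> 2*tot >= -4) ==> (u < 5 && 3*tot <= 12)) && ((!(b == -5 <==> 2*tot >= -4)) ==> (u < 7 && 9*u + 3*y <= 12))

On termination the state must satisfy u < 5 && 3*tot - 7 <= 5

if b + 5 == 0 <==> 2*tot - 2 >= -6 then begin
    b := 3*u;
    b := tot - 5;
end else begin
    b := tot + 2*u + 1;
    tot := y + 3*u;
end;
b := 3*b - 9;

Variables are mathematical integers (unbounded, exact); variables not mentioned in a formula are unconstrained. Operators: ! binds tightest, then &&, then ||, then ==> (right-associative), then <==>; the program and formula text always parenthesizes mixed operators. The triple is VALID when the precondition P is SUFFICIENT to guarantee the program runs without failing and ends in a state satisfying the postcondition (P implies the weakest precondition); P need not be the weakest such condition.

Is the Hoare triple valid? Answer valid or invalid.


Working backward. After the program, the postcondition u < 5 && 3*tot - 7 <= 5 must hold; in canonical form it is u < 5 && 3*tot <= 12.
Before b := 3*b - 9: u < 5 && 3*tot <= 12
Then branch requires u < 5 && 3*tot <= 12; else branch requires u < 5 && 9*u + 3*y <= 12.
Before the if: ((b == -5 <==> 2*tot >= -4) ==> (u < 5 && 3*tot <= 12)) && ((!(b == -5 <==> 2*tot >= -4)) ==> (u < 5 && 9*u + 3*y <= 12))
The weakest precondition is ((b == -5 <==> 2*tot >= -4) ==> (u < 5 && 3*tot <= 12)) && ((!(b == -5 <==> 2*tot >= -4)) ==> (u < 5 && 9*u + 3*y <= 12)).
Check whether ((b == -5 <==> 2*tot >= -4) ==> (u < 5 && 3*tot <= 12)) && ((!(b == -5 <==> 2*tot >= -4)) ==> (u < 7 && 9*u + 3*y <= 12)) implies it.
Countermodel: at the initial state b = -5, tot = -3, u = 5, y = -11, the precondition holds but the weakest precondition fails.
Answer: invalid


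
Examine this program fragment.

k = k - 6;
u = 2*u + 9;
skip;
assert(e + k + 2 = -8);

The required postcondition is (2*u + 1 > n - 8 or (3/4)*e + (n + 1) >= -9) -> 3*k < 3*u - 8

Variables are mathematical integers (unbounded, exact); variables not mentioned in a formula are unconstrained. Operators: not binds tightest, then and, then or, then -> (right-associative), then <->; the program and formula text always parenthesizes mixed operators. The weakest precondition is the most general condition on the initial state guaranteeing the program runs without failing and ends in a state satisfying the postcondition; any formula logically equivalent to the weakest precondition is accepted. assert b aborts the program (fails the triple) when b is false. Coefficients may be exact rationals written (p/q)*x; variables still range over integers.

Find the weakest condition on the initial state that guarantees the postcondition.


Working backward. After the program, the postcondition (2*u + 1 > n - 8 or (3/4)*e + (n + 1) >= -9) -> 3*k < 3*u - 8 must hold; in canonical form it is (2*u > n - 9 or (3/4)*e + n >= -10) -> 3*k < 3*u - 8.
Before assert e + k + 2 = -8: e + k = -10 and ((2*u > n - 9 or (3/4)*e + n >= -10) -> 3*k < 3*u - 8)
Before skip: e + k = -10 and ((2*u > n - 9 or (3/4)*e + n >= -10) -> 3*k < 3*u - 8)
Before u := 2*u + 9: e + k = -10 and ((4*u > n - 27 or (3/4)*e + n >= -10) -> 3*k < 6*u + 19)
Before k := k - 6: e + k = -4 and ((4*u > n - 27 or (3/4)*e + n >= -10) -> 3*k < 6*u + 37)
Answer: WP = e + k = -4 and ((4*u > n - 27 or (3/4)*e + n >= -10) -> 3*k < 6*u + 37)


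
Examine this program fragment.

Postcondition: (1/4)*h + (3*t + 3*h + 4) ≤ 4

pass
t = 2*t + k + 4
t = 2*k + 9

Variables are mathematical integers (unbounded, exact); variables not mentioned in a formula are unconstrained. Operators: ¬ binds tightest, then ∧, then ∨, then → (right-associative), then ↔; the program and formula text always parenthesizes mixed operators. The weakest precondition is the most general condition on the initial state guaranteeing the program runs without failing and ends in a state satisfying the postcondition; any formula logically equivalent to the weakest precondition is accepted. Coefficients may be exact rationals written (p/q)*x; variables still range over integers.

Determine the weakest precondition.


Working backward. After the program, the postcondition (1/4)*h + (3*t + 3*h + 4) ≤ 4 must hold; in canonical form it is (13/4)*h + 3*t ≤ 0.
Before t := 2*k + 9: (13/4)*h + 6*k ≤ -27
Before t := 2*t + k + 4: (13/4)*h + 6*k ≤ -27
Before skip: (13/4)*h + 6*k ≤ -27
Answer: WP = (13/4)*h + 6*k ≤ -27


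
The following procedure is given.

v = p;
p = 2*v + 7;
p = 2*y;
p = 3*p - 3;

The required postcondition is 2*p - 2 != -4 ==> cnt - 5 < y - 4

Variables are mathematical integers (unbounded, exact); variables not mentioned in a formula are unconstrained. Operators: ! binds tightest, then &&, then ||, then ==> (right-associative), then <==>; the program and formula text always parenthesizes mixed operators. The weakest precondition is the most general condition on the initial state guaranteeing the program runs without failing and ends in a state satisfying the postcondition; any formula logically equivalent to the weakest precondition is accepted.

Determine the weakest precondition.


Working backward. After the program, the postcondition 2*p - 2 != -4 ==> cnt - 5 < y - 4 must hold; in canonical form it is 2*p != -2 ==> cnt < y + 1.
Before p := 3*p - 3: 6*p != 4 ==> cnt < y + 1
Before p := 2*y: 12*y != 4 ==> cnt < y + 1
Before p := 2*v + 7: 12*y != 4 ==> cnt < y + 1
Before v := p: 12*y != 4 ==> cnt < y + 1
Answer: WP = 12*y != 4 ==> cnt < y + 1


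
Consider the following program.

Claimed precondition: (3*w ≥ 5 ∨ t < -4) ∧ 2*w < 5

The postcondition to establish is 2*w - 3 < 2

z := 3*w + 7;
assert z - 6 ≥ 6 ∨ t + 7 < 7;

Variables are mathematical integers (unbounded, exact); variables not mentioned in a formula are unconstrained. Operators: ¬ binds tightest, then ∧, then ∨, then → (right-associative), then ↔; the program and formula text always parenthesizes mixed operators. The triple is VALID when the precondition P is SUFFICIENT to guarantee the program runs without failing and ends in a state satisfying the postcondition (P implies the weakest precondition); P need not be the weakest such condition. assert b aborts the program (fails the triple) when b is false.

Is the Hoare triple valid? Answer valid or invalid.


Working backward. After the program, the postcondition 2*w - 3 < 2 must hold; in canonical form it is 2*w < 5.
Before assert z - 6 ≥ 6 ∨ t + 7 < 7: (z ≥ 12 ∨ t < 0) ∧ 2*w < 5
Before z := 3*w + 7: (3*w ≥ 5 ∨ t < 0) ∧ 2*w < 5
The weakest precondition is (3*w ≥ 5 ∨ t < 0) ∧ 2*w < 5.
Check whether (3*w ≥ 5 ∨ t < -4) ∧ 2*w < 5 implies it.
Every state satisfying the precondition satisfies the weakest precondition: the implication holds.
Answer: valid


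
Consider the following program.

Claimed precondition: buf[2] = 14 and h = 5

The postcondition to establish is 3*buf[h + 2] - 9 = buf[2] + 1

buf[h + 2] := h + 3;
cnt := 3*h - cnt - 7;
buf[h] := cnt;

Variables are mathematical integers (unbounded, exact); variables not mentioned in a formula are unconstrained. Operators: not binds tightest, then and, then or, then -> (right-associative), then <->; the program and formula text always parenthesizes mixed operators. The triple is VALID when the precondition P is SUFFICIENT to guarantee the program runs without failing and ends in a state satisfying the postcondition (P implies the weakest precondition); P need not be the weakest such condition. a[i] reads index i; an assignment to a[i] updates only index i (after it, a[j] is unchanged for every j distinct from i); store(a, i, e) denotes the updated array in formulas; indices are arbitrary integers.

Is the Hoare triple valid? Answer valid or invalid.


Working backward. After the program, the postcondition 3*buf[h + 2] - 9 = buf[2] + 1 must hold; in canonical form it is 3*buf[h + 2] = buf[2] + 10.
Before buf[h] := cnt: 3*store(buf, h, cnt)[h + 2] = store(buf, h, cnt)[2] + 10
Before cnt := 3*h - cnt - 7: 3*store(buf, h, -cnt + 3*h - 7)[h + 2] = store(buf, h, -cnt + 3*h - 7)[2] + 10
Before buf[h + 2] := h + 3: 3*store(store(buf, h + 2, h + 3), h, -cnt + 3*h - 7)[h + 2] = store(store(buf, h + 2, h + 3), h, -cnt + 3*h - 7)[2] + 10
The weakest precondition is 3*store(store(buf, h + 2, h + 3), h, -cnt + 3*h - 7)[h + 2] = store(store(buf, h + 2, h + 3), h, -cnt + 3*h - 7)[2] + 10.
Check whether buf[2] = 14 and h = 5 implies it.
Every state satisfying the precondition satisfies the weakest precondition: the implication holds.
Answer: valid


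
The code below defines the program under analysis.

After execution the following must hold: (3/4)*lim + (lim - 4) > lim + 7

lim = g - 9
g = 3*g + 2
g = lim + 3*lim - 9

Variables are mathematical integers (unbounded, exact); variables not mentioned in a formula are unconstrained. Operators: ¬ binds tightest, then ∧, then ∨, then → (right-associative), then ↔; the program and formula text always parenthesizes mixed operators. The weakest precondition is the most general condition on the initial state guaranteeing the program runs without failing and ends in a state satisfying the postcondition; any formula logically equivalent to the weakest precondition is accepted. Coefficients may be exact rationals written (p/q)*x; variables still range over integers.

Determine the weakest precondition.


Working backward. After the program, the postcondition (3/4)*lim + (lim - 4) > lim + 7 must hold; in canonical form it is (3/4)*lim > 11.
Before g := lim + 3*lim - 9: (3/4)*lim > 11
Before g := 3*g + 2: (3/4)*lim > 11
Before lim := g - 9: (3/4)*g > 71/4
Answer: WP = (3/4)*g > 71/4


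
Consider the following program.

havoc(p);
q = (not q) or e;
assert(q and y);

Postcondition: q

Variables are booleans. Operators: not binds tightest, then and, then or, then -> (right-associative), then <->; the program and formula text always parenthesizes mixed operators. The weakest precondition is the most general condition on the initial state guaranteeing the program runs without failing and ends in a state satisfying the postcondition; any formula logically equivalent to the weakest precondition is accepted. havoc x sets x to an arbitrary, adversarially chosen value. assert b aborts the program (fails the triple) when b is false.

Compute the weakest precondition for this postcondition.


Working backward. After the program, q must hold.
Before assert q and y: q and y
Before q := (not q) or e: ((not q) or e) and y
Before havoc p: ((not q) or e) and y
Answer: WP = ((not q) or e) and y


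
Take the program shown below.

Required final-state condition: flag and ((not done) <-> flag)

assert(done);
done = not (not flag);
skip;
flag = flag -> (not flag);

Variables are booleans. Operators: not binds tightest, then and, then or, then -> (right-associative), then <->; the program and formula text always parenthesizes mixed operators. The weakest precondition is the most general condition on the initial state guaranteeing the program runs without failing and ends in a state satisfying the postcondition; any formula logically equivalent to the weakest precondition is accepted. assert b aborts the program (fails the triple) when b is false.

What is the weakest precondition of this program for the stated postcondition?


Working backward. After the program, flag and ((not done) <-> flag) must hold.
Before flag := flag -> (not flag): (flag -> (not flag)) and ((not done) <-> (flag -> (not flag)))
Before skip: (flag -> (not flag)) and ((not done) <-> (flag -> (not flag)))
Before done := not (not flag): (flag -> (not flag)) and ((not flag) <-> (flag -> (not flag)))
Before assert done: done and (flag -> (not flag)) and ((not flag) <-> (flag -> (not flag)))
Answer: WP = done and (flag -> (not flag)) and ((not flag) <-> (flag -> (not flag)))


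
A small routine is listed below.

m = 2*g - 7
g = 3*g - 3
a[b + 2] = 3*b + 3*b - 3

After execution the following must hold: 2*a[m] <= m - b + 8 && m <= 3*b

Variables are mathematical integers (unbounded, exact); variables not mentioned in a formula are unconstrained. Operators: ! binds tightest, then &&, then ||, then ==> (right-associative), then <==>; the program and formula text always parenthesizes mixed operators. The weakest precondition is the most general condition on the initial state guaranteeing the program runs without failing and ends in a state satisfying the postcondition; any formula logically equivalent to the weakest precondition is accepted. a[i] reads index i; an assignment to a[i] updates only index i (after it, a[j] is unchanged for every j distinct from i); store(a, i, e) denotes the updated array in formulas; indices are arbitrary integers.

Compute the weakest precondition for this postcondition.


Working backward. After the program, the postcondition 2*a[m] <= m - b + 8 && m <= 3*b must hold; in canonical form it is 2*a[m] + b <= m + 8 && m <= 3*b.
Before a[b + 2] := 3*b + 3*b - 3: 2*store(a, b + 2, 6*b - 3)[m] + b <= m + 8 && m <= 3*b
Before g := 3*g - 3: 2*store(a, b + 2, 6*b - 3)[m] + b <= m + 8 && m <= 3*b
Before m := 2*g - 7: 2*store(a, b + 2, 6*b - 3)[2*g - 7] + b <= 2*g + 1 && 2*g <= 3*b + 7
Answer: WP = 2*store(a, b + 2, 6*b - 3)[2*g - 7] + b <= 2*g + 1 && 2*g <= 3*b + 7


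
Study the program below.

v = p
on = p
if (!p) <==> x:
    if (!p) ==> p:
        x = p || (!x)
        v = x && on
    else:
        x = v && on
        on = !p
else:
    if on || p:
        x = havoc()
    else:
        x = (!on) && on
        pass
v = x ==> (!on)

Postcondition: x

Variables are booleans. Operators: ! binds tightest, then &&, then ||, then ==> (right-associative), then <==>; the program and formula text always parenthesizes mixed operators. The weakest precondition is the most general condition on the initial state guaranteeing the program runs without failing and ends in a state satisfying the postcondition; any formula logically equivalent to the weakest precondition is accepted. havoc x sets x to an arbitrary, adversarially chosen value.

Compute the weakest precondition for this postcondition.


Working backward. After the program, x must hold.
Before v := x ==> (!on): x
Then branch requires (((!p) ==> p) ==> (p || (!x))) && ((!((!p) ==> p)) ==> (v && on)); else branch requires false.
Before the if: (((!p) <==> x) ==> ((((!p) ==> p) ==> (p || (!x))) && ((!((!p) ==> p)) ==> (v && on)))) && ((!p) <==> x)
Before on := p: (((!p) <==> x) ==> ((((!p) ==> p) ==> (p || (!x))) && ((!((!p) ==> p)) ==> (v && p)))) && ((!p) <==> x)
Before v := p: (((!p) <==> x) ==> ((((!p) ==> p) ==> (p || (!x))) && ((!((!p) ==> p)) ==> p))) && ((!p) <==> x)
Answer: WP = (((!p) <==> x) ==> ((((!p) ==> p) ==> (p || (!x))) && ((!((!p) ==> p)) ==> p))) && ((!p) <==> x)


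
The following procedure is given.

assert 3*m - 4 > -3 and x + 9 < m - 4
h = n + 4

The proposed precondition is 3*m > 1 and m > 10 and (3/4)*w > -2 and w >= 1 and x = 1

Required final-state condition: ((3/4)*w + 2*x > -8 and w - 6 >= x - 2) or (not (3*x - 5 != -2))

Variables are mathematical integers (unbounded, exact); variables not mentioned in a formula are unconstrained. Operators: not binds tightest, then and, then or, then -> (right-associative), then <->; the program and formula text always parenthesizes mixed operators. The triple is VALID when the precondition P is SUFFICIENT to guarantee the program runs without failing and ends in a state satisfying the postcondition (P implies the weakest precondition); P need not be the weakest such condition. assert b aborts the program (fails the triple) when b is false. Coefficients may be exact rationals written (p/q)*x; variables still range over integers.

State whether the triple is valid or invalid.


Working backward. After the program, the postcondition ((3/4)*w + 2*x > -8 and w - 6 >= x - 2) or (not (3*x - 5 != -2)) must hold; in canonical form it is ((3/4)*w + 2*x > -8 and w >= x + 4) or (not (3*x != 3)).
Before h := n + 4: ((3/4)*w + 2*x > -8 and w >= x + 4) or (not (3*x != 3))
Before assert 3*m - 4 > -3 and x + 9 < m - 4: 3*m > 1 and x < m - 13 and (((3/4)*w + 2*x > -8 and w >= x + 4) or (not (3*x != 3)))
The weakest precondition is 3*m > 1 and x < m - 13 and (((3/4)*w + 2*x > -8 and w >= x + 4) or (not (3*x != 3))).
Check whether 3*m > 1 and m > 10 and (3/4)*w > -2 and w >= 1 and x = 1 implies it.
Countermodel: at the initial state m = 11, w = 1, x = 1, the precondition holds but the weakest precondition fails.
Answer: invalid


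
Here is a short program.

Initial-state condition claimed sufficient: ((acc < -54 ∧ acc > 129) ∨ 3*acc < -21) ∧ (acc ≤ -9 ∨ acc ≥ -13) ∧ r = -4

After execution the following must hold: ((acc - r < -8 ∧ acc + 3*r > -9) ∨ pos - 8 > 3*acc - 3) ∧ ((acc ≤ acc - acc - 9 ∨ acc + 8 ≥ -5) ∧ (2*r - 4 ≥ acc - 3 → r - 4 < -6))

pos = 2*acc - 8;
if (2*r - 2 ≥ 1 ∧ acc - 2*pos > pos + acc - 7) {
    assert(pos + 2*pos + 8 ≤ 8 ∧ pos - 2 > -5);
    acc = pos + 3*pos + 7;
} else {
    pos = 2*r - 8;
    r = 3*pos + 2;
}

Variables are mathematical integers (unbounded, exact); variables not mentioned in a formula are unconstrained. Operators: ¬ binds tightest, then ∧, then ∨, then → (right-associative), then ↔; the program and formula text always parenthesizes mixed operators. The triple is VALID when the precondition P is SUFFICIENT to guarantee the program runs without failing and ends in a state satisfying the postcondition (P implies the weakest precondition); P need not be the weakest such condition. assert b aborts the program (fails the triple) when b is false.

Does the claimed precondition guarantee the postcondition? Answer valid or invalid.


Working backward. After the program, the postcondition ((acc - r < -8 ∧ acc + 3*r > -9) ∨ pos - 8 > 3*acc - 3) ∧ ((acc ≤ acc - acc - 9 ∨ acc + 8 ≥ -5) ∧ (2*r - 4 ≥ acc - 3 → r - 4 < -6)) must hold; in canonical form it is ((acc < r - 8 ∧ acc + 3*r > -9) ∨ pos > 3*acc + 5) ∧ (acc ≤ -9 ∨ acc ≥ -13) ∧ (2*r ≥ acc + 1 → r < -2).
Then branch requires 3*pos ≤ 0 ∧ pos > -3 ∧ ((4*pos < r - 15 ∧ 4*pos + 3*r > -16) ∨ 11*pos < -26) ∧ (4*pos ≤ -16 ∨ 4*pos ≥ -20) ∧ (2*r ≥ 4*pos + 8 → r < -2); else branch requires ((acc < 6*r - 30 ∧ acc + 18*r > 57) ∨ 2*r > 3*acc + 13) ∧ (acc ≤ -9 ∨ acc ≥ -13) ∧ (12*r ≥ acc + 45 → 6*r < 20).
Before the if: ((2*r ≥ 3 ∧ 3*pos < 7) → (3*pos ≤ 0 ∧ pos > -3 ∧ ((4*pos < r - 15 ∧ 4*pos + 3*r > -16) ∨ 11*pos < -26) ∧ (4*pos ≤ -16 ∨ 4*pos ≥ -20) ∧ (2*r ≥ 4*pos + 8 → r < -2))) ∧ ((¬(2*r ≥ 3 ∧ 3*pos < 7)) → (((acc < 6*r - 30 ∧ acc + 18*r > 57) ∨ 2*r > 3*acc + 13) ∧ (acc ≤ -9 ∨ acc ≥ -13) ∧ (12*r ≥ acc + 45 → 6*r < 20)))
Before pos := 2*acc - 8: ((2*r ≥ 3 ∧ 6*acc < 31) → (6*acc ≤ 24 ∧ 2*acc > 5 ∧ ((8*acc < r + 17 ∧ 8*acc + 3*r > 16) ∨ 22*acc < 62) ∧ (8*acc ≤ 16 ∨ 8*acc ≥ 12) ∧ (2*r ≥ 8*acc - 24 → r < -2))) ∧ ((¬(2*r ≥ 3 ∧ 6*acc < 31)) → (((acc < 6*r - 30 ∧ acc + 18*r > 57) ∨ 2*r > 3*acc + 13) ∧ (acc ≤ -9 ∨ acc ≥ -13) ∧ (12*r ≥ acc + 45 → 6*r < 20)))
The weakest precondition is ((2*r ≥ 3 ∧ 6*acc < 31) → (6*acc ≤ 24 ∧ 2*acc > 5 ∧ ((8*acc < r + 17 ∧ 8*acc + 3*r > 16) ∨ 22*acc < 62) ∧ (8*acc ≤ 16 ∨ 8*acc ≥ 12) ∧ (2*r ≥ 8*acc - 24 → r < -2))) ∧ ((¬(2*r ≥ 3 ∧ 6*acc < 31)) → (((acc < 6*r - 30 ∧ acc + 18*r > 57) ∨ 2*r > 3*acc + 13) ∧ (acc ≤ -9 ∨ acc ≥ -13) ∧ (12*r ≥ acc + 45 → 6*r < 20))).
Check whether ((acc < -54 ∧ acc > 129) ∨ 3*acc < -21) ∧ (acc ≤ -9 ∨ acc ≥ -13) ∧ r = -4 implies it.
Every state satisfying the precondition satisfies the weakest precondition: the implication holds.
Answer: valid


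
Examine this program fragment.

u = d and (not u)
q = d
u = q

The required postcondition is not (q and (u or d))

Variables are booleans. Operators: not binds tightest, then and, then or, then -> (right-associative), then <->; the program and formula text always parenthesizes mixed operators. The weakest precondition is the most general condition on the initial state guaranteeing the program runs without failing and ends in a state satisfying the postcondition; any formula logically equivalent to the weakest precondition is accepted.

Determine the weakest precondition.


Working backward. After the program, not (q and (u or d)) must hold.
Before u := q: not (q and (q or d))
Before q := d: not d
Before u := d and (not u): not d
Answer: WP = not d


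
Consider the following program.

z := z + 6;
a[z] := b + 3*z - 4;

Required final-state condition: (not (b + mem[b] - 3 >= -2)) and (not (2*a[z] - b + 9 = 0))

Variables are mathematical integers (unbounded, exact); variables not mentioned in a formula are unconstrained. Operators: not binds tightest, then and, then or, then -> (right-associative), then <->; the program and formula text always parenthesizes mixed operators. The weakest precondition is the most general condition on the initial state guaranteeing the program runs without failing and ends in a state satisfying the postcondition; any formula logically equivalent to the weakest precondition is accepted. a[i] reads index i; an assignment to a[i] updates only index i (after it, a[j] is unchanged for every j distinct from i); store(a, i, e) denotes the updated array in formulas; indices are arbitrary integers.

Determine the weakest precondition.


Working backward. After the program, the postcondition (not (b + mem[b] - 3 >= -2)) and (not (2*a[z] - b + 9 = 0)) must hold; in canonical form it is (not (mem[b] + b >= 1)) and (not (2*a[z] = b - 9)).
Before a[z] := b + 3*z - 4: (not (mem[b] + b >= 1)) and (not (2*store(a, z, b + 3*z - 4)[z] = b - 9))
Before z := z + 6: (not (mem[b] + b >= 1)) and (not (2*store(a, z + 6, b + 3*z + 14)[z + 6] = b - 9))
Answer: WP = (not (mem[b] + b >= 1)) and (not (2*store(a, z + 6, b + 3*z + 14)[z + 6] = b - 9))


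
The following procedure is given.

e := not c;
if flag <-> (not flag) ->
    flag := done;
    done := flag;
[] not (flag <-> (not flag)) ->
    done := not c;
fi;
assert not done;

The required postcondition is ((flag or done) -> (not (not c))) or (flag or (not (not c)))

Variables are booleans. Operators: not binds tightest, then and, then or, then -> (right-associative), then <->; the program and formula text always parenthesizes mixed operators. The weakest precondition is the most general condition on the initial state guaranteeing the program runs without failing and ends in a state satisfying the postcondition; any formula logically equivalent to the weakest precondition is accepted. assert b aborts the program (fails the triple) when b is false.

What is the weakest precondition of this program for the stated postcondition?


Working backward. After the program, the postcondition ((flag or done) -> (not (not c))) or (flag or (not (not c))) must hold; in canonical form it is ((flag or done) -> c) or flag or c.
Before assert not done: (not done) and (((flag or done) -> c) or flag or c)
Then branch requires (not done) and ((done -> c) or done or c); else branch requires c and (((flag or (not c)) -> c) or flag or c).
Before the if: ((flag <-> (not flag)) -> ((not done) and ((done -> c) or done or c))) and ((not (flag <-> (not flag))) -> (c and (((flag or (not c)) -> c) or flag or c)))
Before e := not c: ((flag <-> (not flag)) -> ((not done) and ((done -> c) or done or c))) and ((not (flag <-> (not flag))) -> (c and (((flag or (not c)) -> c) or flag or c)))
Answer: WP = ((flag <-> (not flag)) -> ((not done) and ((done -> c) or done or c))) and ((not (flag <-> (not flag))) -> (c and (((flag or (not c)) -> c) or flag or c)))


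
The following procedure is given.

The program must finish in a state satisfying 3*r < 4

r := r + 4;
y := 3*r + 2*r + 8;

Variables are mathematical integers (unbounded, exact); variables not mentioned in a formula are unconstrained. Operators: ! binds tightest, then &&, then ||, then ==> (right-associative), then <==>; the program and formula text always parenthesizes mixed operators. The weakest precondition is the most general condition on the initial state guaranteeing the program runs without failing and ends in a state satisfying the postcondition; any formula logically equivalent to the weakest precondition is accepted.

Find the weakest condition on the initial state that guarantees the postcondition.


Working backward. After the program, 3*r < 4 must hold.
Before y := 3*r + 2*r + 8: 3*r < 4
Before r := r + 4: 3*r < -8
Answer: WP = 3*r < -8


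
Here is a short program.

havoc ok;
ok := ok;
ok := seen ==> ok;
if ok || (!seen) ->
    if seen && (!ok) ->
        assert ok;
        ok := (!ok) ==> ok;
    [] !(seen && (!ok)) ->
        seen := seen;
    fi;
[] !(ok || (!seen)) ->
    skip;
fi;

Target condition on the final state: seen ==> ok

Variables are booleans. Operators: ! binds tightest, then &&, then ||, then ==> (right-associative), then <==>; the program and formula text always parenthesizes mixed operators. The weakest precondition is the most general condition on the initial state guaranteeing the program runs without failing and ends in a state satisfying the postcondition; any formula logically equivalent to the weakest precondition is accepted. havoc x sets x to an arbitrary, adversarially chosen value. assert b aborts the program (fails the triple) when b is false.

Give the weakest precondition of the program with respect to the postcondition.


Working backward. After the program, seen ==> ok must hold.
Then branch requires ((seen && (!ok)) ==> (ok && (seen ==> ((!ok) ==> ok)))) && ((!(seen && (!ok))) ==> (seen ==> ok)); else branch requires seen ==> ok.
Before the if: ((ok || (!seen)) ==> (((seen && (!ok)) ==> (ok && (seen ==> ((!ok) ==> ok)))) && ((!(seen && (!ok))) ==> (seen ==> ok)))) && ((!(ok || (!seen))) ==> (seen ==> ok))
Before ok := seen ==> ok: (((seen ==> ok) || (!seen)) ==> (((seen && (!(seen ==> ok))) ==> ((seen ==> ok) && (seen ==> ((!(seen ==> ok)) ==> (seen ==> ok))))) && ((!(seen && (!(seen ==> ok)))) ==> (seen ==> (seen ==> ok))))) && ((!((seen ==> ok) || (!seen))) ==> (seen ==> (seen ==> ok)))
Before ok := ok: (((seen ==> ok) || (!seen)) ==> (((seen && (!(seen ==> ok))) ==> ((seen ==> ok) && (seen ==> ((!(seen ==> ok)) ==> (seen ==> ok))))) && ((!(seen && (!(seen ==> ok)))) ==> (seen ==> (seen ==> ok))))) && ((!((seen ==> ok) || (!seen))) ==> (seen ==> (seen ==> ok)))
Before havoc ok: ((!seen) ==> ((seen ==> ((!seen) && (seen ==> (seen ==> (!seen))))) && ((!seen) ==> (seen ==> (!seen))))) && (seen ==> (seen ==> (!seen)))
Answer: WP = ((!seen) ==> ((seen ==> ((!seen) && (seen ==> (seen ==> (!seen))))) && ((!seen) ==> (seen ==> (!seen))))) && (seen ==> (seen ==> (!seen)))


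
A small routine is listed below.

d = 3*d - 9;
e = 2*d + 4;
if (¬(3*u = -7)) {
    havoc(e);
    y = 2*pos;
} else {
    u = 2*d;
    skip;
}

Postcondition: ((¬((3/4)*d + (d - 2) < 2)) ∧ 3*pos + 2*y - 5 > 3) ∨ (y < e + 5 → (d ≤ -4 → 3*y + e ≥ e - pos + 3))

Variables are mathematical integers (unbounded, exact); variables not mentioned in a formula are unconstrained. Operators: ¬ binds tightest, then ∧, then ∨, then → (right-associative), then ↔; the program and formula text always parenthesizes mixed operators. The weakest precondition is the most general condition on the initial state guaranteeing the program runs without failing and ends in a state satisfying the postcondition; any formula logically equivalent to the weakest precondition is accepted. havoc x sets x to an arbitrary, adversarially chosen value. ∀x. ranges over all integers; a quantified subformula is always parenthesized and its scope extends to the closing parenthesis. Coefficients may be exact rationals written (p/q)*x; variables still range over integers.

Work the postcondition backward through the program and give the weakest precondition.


Working backward. After the program, the postcondition ((¬((3/4)*d + (d - 2) < 2)) ∧ 3*pos + 2*y - 5 > 3) ∨ (y < e + 5 → (d ≤ -4 → 3*y + e ≥ e - pos + 3)) must hold; in canonical form it is ((¬((7/4)*d < 4)) ∧ 3*pos + 2*y > 8) ∨ (y < e + 5 → (d ≤ -4 → pos + 3*y ≥ 3)).
Then branch requires ∀e_1. (((¬((7/4)*d < 4)) ∧ 7*pos > 8) ∨ (2*pos < e_1 + 5 → (d ≤ -4 → 7*pos ≥ 3))); else branch requires ((¬((7/4)*d < 4)) ∧ 3*pos + 2*y > 8) ∨ (y < e + 5 → (d ≤ -4 → pos + 3*y ≥ 3)).
Before the if: ((¬(3*u = -7)) → (∀e_1. (((¬((7/4)*d < 4)) ∧ 7*pos > 8) ∨ (2*pos < e_1 + 5 → (d ≤ -4 → 7*pos ≥ 3))))) ∧ (3*u = -7 → (((¬((7/4)*d < 4)) ∧ 3*pos + 2*y > 8) ∨ (y < e + 5 → (d ≤ -4 → pos + 3*y ≥ 3))))
Before e := 2*d + 4: ((¬(3*u = -7)) → (∀e_1. (((¬((7/4)*d < 4)) ∧ 7*pos > 8) ∨ (2*pos < e_1 + 5 → (d ≤ -4 → 7*pos ≥ 3))))) ∧ (3*u = -7 → (((¬((7/4)*d < 4)) ∧ 3*pos + 2*y > 8) ∨ (y < 2*d + 9 → (d ≤ -4 → pos + 3*y ≥ 3))))
Before d := 3*d - 9: ((¬(3*u = -7)) → (∀e_1. (((¬((21/4)*d < 79/4)) ∧ 7*pos > 8) ∨ (2*pos < e_1 + 5 → (3*d ≤ 5 → 7*pos ≥ 3))))) ∧ (3*u = -7 → (((¬((21/4)*d < 79/4)) ∧ 3*pos + 2*y > 8) ∨ (y < 6*d - 9 → (3*d ≤ 5 → pos + 3*y ≥ 3))))
Answer: WP = ((¬(3*u = -7)) → (∀e_1. (((¬((21/4)*d < 79/4)) ∧ 7*pos > 8) ∨ (2*pos < e_1 + 5 → (3*d ≤ 5 → 7*pos ≥ 3))))) ∧ (3*u = -7 → (((¬((21/4)*d < 79/4)) ∧ 3*pos + 2*y > 8) ∨ (y < 6*d - 9 → (3*d ≤ 5 → pos + 3*y ≥ 3))))


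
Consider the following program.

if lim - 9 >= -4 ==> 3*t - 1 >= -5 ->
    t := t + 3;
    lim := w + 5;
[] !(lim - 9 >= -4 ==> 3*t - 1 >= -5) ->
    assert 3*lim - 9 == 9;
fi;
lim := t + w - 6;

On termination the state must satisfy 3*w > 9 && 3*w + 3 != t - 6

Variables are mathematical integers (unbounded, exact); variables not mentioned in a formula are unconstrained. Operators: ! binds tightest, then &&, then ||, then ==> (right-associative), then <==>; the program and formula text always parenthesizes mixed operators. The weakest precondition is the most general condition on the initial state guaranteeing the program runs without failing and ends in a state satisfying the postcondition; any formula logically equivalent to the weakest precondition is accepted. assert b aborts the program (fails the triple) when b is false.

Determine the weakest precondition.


Working backward. After the program, the postcondition 3*w > 9 && 3*w + 3 != t - 6 must hold; in canonical form it is 3*w > 9 && 3*w != t - 9.
Before lim := t + w - 6: 3*w > 9 && 3*w != t - 9
Then branch requires 3*w > 9 && 3*w != t - 6; else branch requires 3*lim == 18 && 3*w > 9 && 3*w != t - 9.
Before the if: ((lim >= 5 ==> 3*t >= -4) ==> (3*w > 9 && 3*w != t - 6)) && ((!(lim >= 5 ==> 3*t >= -4)) ==> (3*lim == 18 && 3*w > 9 && 3*w != t - 9))
Answer: WP = ((lim >= 5 ==> 3*t >= -4) ==> (3*w > 9 && 3*w != t - 6)) && ((!(lim >= 5 ==> 3*t >= -4)) ==> (3*lim == 18 && 3*w > 9 && 3*w != t - 9))


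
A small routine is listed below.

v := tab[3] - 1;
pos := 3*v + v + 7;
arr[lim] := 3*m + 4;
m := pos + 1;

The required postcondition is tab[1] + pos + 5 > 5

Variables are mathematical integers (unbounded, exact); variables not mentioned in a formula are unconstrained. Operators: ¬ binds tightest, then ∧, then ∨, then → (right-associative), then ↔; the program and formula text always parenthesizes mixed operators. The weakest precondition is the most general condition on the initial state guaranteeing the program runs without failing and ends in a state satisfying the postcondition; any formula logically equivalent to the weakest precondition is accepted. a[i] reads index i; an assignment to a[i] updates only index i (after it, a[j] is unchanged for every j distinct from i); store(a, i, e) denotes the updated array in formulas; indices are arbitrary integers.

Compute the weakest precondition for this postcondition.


Working backward. After the program, the postcondition tab[1] + pos + 5 > 5 must hold; in canonical form it is tab[1] + pos > 0.
Before m := pos + 1: tab[1] + pos > 0
Before arr[lim] := 3*m + 4: tab[1] + pos > 0
Before pos := 3*v + v + 7: tab[1] + 4*v > -7
Before v := tab[3] - 1: tab[1] + 4*tab[3] > -3
Answer: WP = tab[1] + 4*tab[3] > -3


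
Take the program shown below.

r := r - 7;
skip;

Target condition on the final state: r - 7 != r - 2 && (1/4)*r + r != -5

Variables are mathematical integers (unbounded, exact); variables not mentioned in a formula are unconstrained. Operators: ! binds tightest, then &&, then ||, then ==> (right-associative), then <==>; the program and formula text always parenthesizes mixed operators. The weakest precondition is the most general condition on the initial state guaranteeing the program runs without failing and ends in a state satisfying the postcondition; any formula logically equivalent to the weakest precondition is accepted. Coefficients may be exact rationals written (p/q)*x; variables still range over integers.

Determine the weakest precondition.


Working backward. After the program, the postcondition r - 7 != r - 2 && (1/4)*r + r != -5 must hold; in canonical form it is (5/4)*r != -5.
Before skip: (5/4)*r != -5
Before r := r - 7: (5/4)*r != 15/4
Answer: WP = (5/4)*r != 15/4


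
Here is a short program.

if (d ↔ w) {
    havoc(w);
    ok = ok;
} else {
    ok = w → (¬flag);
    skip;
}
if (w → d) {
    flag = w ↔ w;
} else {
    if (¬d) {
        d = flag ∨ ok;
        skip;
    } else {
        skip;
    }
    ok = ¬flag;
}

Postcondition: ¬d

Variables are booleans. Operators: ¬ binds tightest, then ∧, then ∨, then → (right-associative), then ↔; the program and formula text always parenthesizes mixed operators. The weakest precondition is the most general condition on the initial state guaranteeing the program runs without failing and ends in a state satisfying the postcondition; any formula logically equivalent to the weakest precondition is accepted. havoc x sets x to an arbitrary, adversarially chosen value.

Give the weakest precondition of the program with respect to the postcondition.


Working backward. After the program, ¬d must hold.
Then branch requires ¬d; else branch requires ((¬d) → (¬(flag ∨ ok))) ∧ (d → (¬d)).
Before the if: ((w → d) → (¬d)) ∧ ((¬(w → d)) → (((¬d) → (¬(flag ∨ ok))) ∧ (d → (¬d))))
Then branch requires (d → (¬d)) ∧ ((¬d) → (((¬d) → (¬(flag ∨ ok))) ∧ (d → (¬d)))) ∧ (¬d); else branch requires ((w → d) → (¬d)) ∧ ((¬(w → d)) → (((¬d) → (¬(flag ∨ (w → (¬flag))))) ∧ (d → (¬d)))).
Before the if: ((d ↔ w) → ((d → (¬d)) ∧ ((¬d) → (((¬d) → (¬(flag ∨ ok))) ∧ (d → (¬d)))) ∧ (¬d))) ∧ ((¬(d ↔ w)) → (((w → d) → (¬d)) ∧ ((¬(w → d)) → (((¬d) → (¬(flag ∨ (w → (¬flag))))) ∧ (d → (¬d))))))
Answer: WP = ((d ↔ w) → ((d → (¬d)) ∧ ((¬d) → (((¬d) → (¬(flag ∨ ok))) ∧ (d → (¬d)))) ∧ (¬d))) ∧ ((¬(d ↔ w)) → (((w → d) → (¬d)) ∧ ((¬(w → d)) → (((¬d) → (¬(flag ∨ (w → (¬flag))))) ∧ (d → (¬d))))))
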